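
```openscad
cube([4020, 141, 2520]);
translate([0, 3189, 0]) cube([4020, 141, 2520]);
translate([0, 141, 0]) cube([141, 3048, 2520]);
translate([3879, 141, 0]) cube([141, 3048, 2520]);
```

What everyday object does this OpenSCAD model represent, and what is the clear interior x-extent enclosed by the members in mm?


A house (or room) frame. The interior width is 3738 mm.

Four 2520 mm walls enclosing a rectangle with no floor or roof — a room or house frame. Outside width is 4020 mm and wall thickness is 141 mm, so the interior width is 4020 − 2 × 141 = 3738 mm.


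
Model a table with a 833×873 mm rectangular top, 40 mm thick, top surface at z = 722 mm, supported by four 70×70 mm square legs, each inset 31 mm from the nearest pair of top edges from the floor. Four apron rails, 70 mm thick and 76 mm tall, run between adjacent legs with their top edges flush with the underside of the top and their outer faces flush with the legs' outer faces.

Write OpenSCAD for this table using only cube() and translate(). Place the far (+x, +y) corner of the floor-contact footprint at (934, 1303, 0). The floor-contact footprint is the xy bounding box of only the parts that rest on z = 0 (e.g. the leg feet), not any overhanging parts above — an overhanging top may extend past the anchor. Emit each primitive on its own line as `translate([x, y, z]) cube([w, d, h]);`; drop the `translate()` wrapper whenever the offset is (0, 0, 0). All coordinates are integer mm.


// leg_h = 722 - 40 = 682
// apron z = 682 - 76 = 606
translate([132, 461, 682]) cube([833, 873, 40]);
translate([163, 492, 0]) cube([70, 70, 682]);
translate([864, 492, 0]) cube([70, 70, 682]);
translate([163, 1233, 0]) cube([70, 70, 682]);
translate([864, 1233, 0]) cube([70, 70, 682]);
translate([233, 492, 606]) cube([631, 70, 76]);
translate([233, 1233, 606]) cube([631, 70, 76]);
translate([163, 562, 606]) cube([70, 671, 76]);
translate([864, 562, 606]) cube([70, 671, 76]);


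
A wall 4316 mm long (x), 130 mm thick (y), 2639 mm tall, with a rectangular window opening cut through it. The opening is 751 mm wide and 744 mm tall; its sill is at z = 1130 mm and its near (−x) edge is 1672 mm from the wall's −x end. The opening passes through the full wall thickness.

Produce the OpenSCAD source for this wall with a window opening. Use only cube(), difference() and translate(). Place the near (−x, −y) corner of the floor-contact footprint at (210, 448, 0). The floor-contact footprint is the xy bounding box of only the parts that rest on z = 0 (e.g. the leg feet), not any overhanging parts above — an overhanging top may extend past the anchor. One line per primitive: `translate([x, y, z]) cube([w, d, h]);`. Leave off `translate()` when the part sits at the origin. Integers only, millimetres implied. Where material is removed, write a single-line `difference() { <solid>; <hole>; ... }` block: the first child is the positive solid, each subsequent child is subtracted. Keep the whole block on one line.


difference() { translate([210, 448, 0]) cube([4316, 130, 2639]); translate([1882, 448, 1130]) cube([751, 130, 744]); }


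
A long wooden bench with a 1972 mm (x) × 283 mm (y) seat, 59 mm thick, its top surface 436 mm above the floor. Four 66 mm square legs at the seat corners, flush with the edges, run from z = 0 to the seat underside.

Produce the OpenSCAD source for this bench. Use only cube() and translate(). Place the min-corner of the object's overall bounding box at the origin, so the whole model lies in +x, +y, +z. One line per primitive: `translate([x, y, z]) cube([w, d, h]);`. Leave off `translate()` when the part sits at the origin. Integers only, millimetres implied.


translate([0, 0, 377]) cube([1972, 283, 59]);
cube([66, 66, 377]);
translate([0, 217, 0]) cube([66, 66, 377]);
translate([1906, 0, 0]) cube([66, 66, 377]);
translate([1906, 217, 0]) cube([66, 66, 377]);


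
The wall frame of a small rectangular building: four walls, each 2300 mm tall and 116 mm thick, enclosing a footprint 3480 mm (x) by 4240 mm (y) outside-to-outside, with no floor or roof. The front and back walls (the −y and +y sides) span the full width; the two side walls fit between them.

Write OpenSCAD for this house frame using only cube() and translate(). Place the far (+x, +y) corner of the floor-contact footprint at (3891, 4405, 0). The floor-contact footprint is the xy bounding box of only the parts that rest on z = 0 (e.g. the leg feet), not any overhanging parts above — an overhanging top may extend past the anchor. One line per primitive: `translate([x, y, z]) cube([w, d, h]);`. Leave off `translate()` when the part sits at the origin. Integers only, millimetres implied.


translate([411, 165, 0]) cube([3480, 116, 2300]);
translate([411, 4289, 0]) cube([3480, 116, 2300]);
translate([411, 281, 0]) cube([116, 4008, 2300]);
translate([3775, 281, 0]) cube([116, 4008, 2300]);


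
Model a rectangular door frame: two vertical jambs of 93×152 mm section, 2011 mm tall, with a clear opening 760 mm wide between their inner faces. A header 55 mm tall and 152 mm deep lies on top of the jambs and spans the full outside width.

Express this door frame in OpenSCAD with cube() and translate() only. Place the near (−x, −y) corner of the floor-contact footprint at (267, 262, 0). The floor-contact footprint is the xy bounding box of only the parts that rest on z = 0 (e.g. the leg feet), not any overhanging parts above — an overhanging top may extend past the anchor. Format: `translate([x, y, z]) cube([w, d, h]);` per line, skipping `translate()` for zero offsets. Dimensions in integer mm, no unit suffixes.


translate([267, 262, 0]) cube([93, 152, 2011]);
translate([1120, 262, 0]) cube([93, 152, 2011]);
translate([267, 262, 2011]) cube([946, 152, 55]);


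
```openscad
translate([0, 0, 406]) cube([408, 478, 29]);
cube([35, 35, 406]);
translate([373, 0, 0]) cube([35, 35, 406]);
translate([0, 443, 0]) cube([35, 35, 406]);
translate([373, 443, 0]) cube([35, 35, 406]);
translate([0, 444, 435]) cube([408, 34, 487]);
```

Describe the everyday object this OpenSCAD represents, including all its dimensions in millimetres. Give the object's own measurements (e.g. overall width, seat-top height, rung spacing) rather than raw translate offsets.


A chair. The seat is a 408×478×29 mm slab with its top at z = 435 mm, on four 35×35 mm corner legs (flush with the seat edges, standing on z = 0). A flat backrest 34 mm thick, 487 mm tall, spans the full seat width and rises from the seat top along its +y edge, rear face flush with the rear of the seat.


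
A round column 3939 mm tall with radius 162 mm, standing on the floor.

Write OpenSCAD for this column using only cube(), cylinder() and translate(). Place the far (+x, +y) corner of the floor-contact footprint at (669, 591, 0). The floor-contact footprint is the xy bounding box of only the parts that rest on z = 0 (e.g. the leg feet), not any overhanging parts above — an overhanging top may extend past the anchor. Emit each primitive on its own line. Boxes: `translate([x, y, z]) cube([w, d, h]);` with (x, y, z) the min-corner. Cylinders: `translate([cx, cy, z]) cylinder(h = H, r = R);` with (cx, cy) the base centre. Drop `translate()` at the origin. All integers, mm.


translate([507, 429, 0]) cylinder(h = 3939, r = 162);


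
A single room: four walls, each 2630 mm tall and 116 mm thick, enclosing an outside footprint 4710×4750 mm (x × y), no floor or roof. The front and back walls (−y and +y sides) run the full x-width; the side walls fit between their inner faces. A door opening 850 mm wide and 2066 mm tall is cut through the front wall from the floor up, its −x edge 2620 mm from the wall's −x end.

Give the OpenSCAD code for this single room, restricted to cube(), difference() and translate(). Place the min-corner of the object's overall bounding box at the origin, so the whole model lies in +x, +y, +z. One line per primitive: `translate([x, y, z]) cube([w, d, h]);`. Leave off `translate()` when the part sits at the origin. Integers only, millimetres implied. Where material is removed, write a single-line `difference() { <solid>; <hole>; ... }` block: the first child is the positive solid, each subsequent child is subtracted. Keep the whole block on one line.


difference() { cube([4710, 116, 2630]); translate([2620, 0, 0]) cube([850, 116, 2066]); }
translate([0, 4634, 0]) cube([4710, 116, 2630]);
translate([0, 116, 0]) cube([116, 4518, 2630]);
translate([4594, 116, 0]) cube([116, 4518, 2630]);


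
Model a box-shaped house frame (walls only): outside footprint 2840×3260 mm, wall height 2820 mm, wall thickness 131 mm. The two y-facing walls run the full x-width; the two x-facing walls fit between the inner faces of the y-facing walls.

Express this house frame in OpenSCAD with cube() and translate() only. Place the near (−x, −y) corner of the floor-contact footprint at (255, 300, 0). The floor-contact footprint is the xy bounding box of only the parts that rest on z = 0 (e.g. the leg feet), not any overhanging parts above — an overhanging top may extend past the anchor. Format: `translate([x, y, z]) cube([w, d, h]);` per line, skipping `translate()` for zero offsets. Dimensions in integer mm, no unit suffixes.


translate([255, 300, 0]) cube([2840, 131, 2820]);
translate([255, 3429, 0]) cube([2840, 131, 2820]);
translate([255, 431, 0]) cube([131, 2998, 2820]);
translate([2964, 431, 0]) cube([131, 2998, 2820]);


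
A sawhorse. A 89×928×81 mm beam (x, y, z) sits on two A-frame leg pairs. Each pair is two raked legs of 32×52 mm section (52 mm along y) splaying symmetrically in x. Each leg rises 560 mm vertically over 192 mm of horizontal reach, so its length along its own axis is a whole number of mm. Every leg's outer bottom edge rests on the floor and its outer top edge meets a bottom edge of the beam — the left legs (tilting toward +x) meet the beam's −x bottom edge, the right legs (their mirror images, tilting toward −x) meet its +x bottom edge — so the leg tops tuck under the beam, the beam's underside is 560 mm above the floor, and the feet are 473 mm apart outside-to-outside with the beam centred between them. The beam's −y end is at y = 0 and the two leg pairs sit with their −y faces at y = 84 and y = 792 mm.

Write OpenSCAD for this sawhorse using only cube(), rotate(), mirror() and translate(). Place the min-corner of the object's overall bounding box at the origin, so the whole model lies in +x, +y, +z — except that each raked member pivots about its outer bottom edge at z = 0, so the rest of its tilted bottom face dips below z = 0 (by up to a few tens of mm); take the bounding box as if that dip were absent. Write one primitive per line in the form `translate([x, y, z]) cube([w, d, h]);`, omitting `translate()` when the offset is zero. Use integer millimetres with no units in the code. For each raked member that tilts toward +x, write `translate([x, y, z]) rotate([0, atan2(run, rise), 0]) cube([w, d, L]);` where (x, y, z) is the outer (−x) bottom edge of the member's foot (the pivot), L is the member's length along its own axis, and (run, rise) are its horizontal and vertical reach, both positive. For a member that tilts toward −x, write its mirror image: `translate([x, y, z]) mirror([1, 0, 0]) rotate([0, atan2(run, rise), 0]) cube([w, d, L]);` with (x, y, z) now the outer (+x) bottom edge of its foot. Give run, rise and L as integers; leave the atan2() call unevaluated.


translate([192, 0, 560]) cube([89, 928, 81]);
translate([0, 84, 0]) rotate([0, atan2(192, 560), 0]) cube([32, 52, 592]);
translate([473, 84, 0]) mirror([1, 0, 0]) rotate([0, atan2(192, 560), 0]) cube([32, 52, 592]);
translate([0, 792, 0]) rotate([0, atan2(192, 560), 0]) cube([32, 52, 592]);
translate([473, 792, 0]) mirror([1, 0, 0]) rotate([0, atan2(192, 560), 0]) cube([32, 52, 592]);


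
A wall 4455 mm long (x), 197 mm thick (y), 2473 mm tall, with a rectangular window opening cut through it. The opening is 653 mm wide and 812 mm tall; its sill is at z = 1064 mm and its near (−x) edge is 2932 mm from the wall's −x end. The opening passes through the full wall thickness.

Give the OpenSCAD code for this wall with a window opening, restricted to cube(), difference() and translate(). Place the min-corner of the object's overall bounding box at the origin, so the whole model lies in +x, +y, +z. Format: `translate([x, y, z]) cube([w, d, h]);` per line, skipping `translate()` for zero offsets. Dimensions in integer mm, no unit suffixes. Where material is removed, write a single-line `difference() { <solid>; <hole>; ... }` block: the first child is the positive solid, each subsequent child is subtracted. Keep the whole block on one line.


difference() { cube([4455, 197, 2473]); translate([2932, 0, 1064]) cube([653, 197, 812]); }


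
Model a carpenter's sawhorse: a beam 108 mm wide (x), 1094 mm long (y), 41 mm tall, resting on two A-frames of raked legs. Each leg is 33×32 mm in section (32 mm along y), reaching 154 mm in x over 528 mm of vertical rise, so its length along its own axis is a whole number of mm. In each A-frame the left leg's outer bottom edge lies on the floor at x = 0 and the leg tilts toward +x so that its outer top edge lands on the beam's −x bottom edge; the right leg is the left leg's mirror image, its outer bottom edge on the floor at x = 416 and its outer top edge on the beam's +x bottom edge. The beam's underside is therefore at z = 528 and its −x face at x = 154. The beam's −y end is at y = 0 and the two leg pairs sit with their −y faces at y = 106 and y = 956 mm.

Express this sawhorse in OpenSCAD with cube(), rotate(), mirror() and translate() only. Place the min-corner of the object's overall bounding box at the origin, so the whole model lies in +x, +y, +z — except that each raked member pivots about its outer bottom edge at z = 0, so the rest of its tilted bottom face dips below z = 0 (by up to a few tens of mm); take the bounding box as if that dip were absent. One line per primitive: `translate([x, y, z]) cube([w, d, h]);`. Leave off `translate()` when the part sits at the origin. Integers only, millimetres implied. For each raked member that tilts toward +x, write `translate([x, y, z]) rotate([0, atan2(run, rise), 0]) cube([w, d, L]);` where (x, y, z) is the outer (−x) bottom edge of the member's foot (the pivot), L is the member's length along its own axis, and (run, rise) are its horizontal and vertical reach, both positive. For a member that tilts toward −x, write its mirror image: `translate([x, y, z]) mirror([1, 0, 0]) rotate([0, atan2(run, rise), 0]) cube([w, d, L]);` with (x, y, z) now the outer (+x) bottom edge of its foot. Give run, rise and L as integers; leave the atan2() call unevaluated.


translate([154, 0, 528]) cube([108, 1094, 41]);
translate([0, 106, 0]) rotate([0, atan2(154, 528), 0]) cube([33, 32, 550]);
translate([416, 106, 0]) mirror([1, 0, 0]) rotate([0, atan2(154, 528), 0]) cube([33, 32, 550]);
translate([0, 956, 0]) rotate([0, atan2(154, 528), 0]) cube([33, 32, 550]);
translate([416, 956, 0]) mirror([1, 0, 0]) rotate([0, atan2(154, 528), 0]) cube([33, 32, 550]);


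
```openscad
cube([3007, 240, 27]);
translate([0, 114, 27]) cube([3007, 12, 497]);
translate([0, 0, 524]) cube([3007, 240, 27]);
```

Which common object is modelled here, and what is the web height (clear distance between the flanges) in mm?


An I-beam. The web height is 497 mm.

Two wide flanges with a thin centred web — an I-beam. Overall 551 mm minus two 27 mm flanges gives a web of 551 − 2·27 = 497 mm.


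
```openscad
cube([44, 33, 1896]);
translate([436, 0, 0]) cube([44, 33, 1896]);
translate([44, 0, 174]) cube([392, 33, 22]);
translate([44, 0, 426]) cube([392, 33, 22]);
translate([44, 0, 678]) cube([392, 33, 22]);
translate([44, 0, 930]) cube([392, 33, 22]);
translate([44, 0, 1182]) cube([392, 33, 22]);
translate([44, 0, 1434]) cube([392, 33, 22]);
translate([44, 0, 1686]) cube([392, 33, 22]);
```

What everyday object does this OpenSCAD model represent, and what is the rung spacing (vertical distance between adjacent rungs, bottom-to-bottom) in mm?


A ladder. The rung spacing is 252 mm.

Two tall 44×33 posts with 7 short bars between them — a ladder. Adjacent rungs sit at z = 174 and z = 426, so the spacing is 426 − 174 = 252 mm.


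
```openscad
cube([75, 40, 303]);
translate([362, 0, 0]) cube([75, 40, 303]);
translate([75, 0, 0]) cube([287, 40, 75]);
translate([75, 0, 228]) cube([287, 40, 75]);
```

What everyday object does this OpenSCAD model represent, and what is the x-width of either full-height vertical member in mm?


A picture frame. The border width is 75 mm.

Four thin pieces enclosing a rectangular opening — a picture frame. The two full-height stiles are 303 mm tall; the top rail sits at z = 228 and is 75 mm tall, so the border above the opening is 303 − 228 = 75 mm, matching the stile x-width.


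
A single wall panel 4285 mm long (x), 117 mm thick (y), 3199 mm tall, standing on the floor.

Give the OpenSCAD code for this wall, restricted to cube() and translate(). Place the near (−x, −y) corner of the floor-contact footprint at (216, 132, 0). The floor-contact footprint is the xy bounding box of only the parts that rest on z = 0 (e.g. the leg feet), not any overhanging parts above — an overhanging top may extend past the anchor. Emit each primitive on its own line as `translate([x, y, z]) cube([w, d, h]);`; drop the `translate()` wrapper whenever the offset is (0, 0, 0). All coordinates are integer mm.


translate([216, 132, 0]) cube([4285, 117, 3199]);


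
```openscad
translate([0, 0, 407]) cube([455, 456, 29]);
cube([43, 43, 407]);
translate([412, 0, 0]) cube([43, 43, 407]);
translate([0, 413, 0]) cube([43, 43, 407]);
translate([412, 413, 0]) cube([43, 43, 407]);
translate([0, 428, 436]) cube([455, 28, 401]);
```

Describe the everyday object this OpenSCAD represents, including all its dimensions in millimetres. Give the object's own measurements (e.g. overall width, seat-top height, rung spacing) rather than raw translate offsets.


A chair. The seat is a 455×456×29 mm slab with its top at z = 436 mm, on four 43×43 mm corner legs (flush with the seat edges, standing on z = 0). A flat backrest 28 mm thick, 401 mm tall, spans the full seat width and rises from the seat top along its +y edge, rear face flush with the rear of the seat.


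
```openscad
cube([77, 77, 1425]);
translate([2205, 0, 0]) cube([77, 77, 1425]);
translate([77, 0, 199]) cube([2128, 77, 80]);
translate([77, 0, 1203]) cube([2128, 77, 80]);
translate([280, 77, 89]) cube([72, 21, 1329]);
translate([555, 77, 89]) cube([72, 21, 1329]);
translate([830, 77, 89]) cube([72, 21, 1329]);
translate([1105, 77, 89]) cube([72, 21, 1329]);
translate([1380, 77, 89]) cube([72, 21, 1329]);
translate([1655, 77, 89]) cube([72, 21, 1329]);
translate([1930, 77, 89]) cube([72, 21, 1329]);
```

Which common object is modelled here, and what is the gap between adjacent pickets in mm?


A fence section. The picket gap is 203 mm.

Two posts, two rails, 7 pickets — a fence section. Span 2128 mm holds 7 pickets of 72 mm with 8 equal gaps: ⌊(2128 − 7·72) / 8⌋ = 203 mm.


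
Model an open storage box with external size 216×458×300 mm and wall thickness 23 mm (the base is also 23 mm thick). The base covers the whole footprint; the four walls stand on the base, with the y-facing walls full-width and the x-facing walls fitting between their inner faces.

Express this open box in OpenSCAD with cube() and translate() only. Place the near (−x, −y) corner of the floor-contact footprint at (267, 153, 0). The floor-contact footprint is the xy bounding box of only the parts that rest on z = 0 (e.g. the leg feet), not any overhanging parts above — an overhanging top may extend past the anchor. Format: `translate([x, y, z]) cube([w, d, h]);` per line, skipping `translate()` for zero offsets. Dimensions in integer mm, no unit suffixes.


translate([267, 153, 0]) cube([216, 458, 23]);
translate([267, 153, 23]) cube([216, 23, 277]);
translate([267, 588, 23]) cube([216, 23, 277]);
translate([267, 176, 23]) cube([23, 412, 277]);
translate([460, 176, 23]) cube([23, 412, 277]);


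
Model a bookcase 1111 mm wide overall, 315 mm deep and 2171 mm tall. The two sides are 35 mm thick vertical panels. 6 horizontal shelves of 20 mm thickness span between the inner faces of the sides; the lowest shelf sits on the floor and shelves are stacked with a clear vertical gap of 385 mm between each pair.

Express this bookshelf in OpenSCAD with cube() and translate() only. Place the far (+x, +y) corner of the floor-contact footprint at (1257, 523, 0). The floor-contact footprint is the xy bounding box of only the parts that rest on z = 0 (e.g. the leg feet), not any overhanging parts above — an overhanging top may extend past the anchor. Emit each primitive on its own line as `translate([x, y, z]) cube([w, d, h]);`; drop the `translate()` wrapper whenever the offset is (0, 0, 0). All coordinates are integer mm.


translate([146, 208, 0]) cube([35, 315, 2171]);
translate([1222, 208, 0]) cube([35, 315, 2171]);
translate([181, 208, 0]) cube([1041, 315, 20]);
translate([181, 208, 405]) cube([1041, 315, 20]);
translate([181, 208, 810]) cube([1041, 315, 20]);
translate([181, 208, 1215]) cube([1041, 315, 20]);
translate([181, 208, 1620]) cube([1041, 315, 20]);
translate([181, 208, 2025]) cube([1041, 315, 20]);


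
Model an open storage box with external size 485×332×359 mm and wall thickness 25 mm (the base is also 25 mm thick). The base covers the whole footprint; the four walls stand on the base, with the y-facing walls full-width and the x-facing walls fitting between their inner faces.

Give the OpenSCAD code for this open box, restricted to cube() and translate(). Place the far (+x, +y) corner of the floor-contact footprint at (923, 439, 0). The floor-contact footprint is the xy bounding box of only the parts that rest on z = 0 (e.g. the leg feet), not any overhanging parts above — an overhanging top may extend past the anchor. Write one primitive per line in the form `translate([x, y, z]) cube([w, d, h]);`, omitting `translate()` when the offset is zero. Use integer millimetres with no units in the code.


translate([438, 107, 0]) cube([485, 332, 25]);
translate([438, 107, 25]) cube([485, 25, 334]);
translate([438, 414, 25]) cube([485, 25, 334]);
translate([438, 132, 25]) cube([25, 282, 334]);
translate([898, 132, 25]) cube([25, 282, 334]);


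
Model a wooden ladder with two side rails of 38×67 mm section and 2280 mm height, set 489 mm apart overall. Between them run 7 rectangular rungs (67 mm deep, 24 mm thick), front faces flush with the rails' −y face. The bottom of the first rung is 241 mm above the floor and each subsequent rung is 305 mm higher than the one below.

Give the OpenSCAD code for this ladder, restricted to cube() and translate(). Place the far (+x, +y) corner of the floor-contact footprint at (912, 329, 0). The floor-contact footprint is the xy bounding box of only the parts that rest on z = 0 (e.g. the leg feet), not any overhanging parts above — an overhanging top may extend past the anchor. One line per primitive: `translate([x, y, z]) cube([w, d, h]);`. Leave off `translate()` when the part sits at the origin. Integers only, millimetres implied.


// rung span = 489 - 2*38 = 413
// rung[k] z = 241 + k*305
translate([423, 262, 0]) cube([38, 67, 2280]);
translate([874, 262, 0]) cube([38, 67, 2280]);
translate([461, 262, 241]) cube([413, 67, 24]);
translate([461, 262, 546]) cube([413, 67, 24]);
translate([461, 262, 851]) cube([413, 67, 24]);
translate([461, 262, 1156]) cube([413, 67, 24]);
translate([461, 262, 1461]) cube([413, 67, 24]);
translate([461, 262, 1766]) cube([413, 67, 24]);
translate([461, 262, 2071]) cube([413, 67, 24]);


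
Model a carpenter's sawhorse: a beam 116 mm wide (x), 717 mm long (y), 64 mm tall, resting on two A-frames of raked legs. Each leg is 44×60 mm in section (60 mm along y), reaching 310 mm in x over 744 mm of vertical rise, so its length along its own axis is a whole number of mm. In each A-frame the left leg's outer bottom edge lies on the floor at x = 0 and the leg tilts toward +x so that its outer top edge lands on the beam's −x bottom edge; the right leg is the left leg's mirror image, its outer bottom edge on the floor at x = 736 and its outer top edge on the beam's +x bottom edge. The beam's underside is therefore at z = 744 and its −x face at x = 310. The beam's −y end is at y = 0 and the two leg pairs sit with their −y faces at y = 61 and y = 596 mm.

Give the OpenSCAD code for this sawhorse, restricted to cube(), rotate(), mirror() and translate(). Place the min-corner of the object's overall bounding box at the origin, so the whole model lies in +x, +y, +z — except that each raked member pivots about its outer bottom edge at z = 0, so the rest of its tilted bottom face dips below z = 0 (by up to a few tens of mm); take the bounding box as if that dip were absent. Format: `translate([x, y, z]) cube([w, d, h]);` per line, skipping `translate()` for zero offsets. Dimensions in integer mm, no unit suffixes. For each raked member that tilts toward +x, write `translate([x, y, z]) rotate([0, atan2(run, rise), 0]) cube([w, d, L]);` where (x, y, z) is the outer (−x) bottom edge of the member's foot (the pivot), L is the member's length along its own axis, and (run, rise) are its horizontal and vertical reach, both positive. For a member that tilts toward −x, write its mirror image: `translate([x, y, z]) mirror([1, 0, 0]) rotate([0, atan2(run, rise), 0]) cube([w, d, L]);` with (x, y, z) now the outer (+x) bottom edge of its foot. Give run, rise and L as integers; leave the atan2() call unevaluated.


translate([310, 0, 744]) cube([116, 717, 64]);
translate([0, 61, 0]) rotate([0, atan2(310, 744), 0]) cube([44, 60, 806]);
translate([736, 61, 0]) mirror([1, 0, 0]) rotate([0, atan2(310, 744), 0]) cube([44, 60, 806]);
translate([0, 596, 0]) rotate([0, atan2(310, 744), 0]) cube([44, 60, 806]);
translate([736, 596, 0]) mirror([1, 0, 0]) rotate([0, atan2(310, 744), 0]) cube([44, 60, 806]);


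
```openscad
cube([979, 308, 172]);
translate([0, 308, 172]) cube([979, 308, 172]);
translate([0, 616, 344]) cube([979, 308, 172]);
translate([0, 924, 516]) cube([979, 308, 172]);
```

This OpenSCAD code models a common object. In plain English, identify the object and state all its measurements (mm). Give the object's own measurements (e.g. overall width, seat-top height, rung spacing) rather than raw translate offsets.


A straight staircase of 4 solid steps. Each step is 979 mm wide (x), 308 mm deep (y, the going) and 172 mm tall (the rise). The first step rests on the floor; each subsequent step sits one going further in +y and one rise higher in +z, directly behind and above the previous step with no overlap.


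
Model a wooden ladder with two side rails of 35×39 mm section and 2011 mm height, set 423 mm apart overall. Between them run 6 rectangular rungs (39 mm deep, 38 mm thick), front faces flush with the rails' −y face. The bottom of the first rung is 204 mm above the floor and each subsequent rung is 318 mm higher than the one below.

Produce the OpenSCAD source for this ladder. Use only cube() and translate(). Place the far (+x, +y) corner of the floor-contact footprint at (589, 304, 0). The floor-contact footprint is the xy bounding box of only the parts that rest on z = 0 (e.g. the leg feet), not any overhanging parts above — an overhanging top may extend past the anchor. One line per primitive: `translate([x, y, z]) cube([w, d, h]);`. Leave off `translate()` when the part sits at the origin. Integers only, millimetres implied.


translate([166, 265, 0]) cube([35, 39, 2011]);
translate([554, 265, 0]) cube([35, 39, 2011]);
translate([201, 265, 204]) cube([353, 39, 38]);
translate([201, 265, 522]) cube([353, 39, 38]);
translate([201, 265, 840]) cube([353, 39, 38]);
translate([201, 265, 1158]) cube([353, 39, 38]);
translate([201, 265, 1476]) cube([353, 39, 38]);
translate([201, 265, 1794]) cube([353, 39, 38]);


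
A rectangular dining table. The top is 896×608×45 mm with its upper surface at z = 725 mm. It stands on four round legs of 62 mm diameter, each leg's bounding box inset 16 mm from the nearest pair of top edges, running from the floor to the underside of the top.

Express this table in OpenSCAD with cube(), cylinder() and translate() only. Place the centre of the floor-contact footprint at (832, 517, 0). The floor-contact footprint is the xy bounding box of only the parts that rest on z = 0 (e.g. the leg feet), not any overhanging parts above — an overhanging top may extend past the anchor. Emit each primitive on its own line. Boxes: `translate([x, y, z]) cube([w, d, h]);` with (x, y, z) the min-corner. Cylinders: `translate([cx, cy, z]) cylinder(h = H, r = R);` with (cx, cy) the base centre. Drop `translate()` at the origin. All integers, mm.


translate([384, 213, 680]) cube([896, 608, 45]);
translate([431, 260, 0]) cylinder(h = 680, r = 31);
translate([1233, 260, 0]) cylinder(h = 680, r = 31);
translate([431, 774, 0]) cylinder(h = 680, r = 31);
translate([1233, 774, 0]) cylinder(h = 680, r = 31);


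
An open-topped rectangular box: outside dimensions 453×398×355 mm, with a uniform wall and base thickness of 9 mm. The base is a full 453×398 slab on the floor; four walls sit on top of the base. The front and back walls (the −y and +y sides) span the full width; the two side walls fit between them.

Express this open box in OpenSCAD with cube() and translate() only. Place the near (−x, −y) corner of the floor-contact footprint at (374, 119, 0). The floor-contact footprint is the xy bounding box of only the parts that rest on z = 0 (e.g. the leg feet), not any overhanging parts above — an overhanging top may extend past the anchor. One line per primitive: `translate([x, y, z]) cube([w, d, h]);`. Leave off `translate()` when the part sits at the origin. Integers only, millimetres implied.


translate([374, 119, 0]) cube([453, 398, 9]);
translate([374, 119, 9]) cube([453, 9, 346]);
translate([374, 508, 9]) cube([453, 9, 346]);
translate([374, 128, 9]) cube([9, 380, 346]);
translate([818, 128, 9]) cube([9, 380, 346]);


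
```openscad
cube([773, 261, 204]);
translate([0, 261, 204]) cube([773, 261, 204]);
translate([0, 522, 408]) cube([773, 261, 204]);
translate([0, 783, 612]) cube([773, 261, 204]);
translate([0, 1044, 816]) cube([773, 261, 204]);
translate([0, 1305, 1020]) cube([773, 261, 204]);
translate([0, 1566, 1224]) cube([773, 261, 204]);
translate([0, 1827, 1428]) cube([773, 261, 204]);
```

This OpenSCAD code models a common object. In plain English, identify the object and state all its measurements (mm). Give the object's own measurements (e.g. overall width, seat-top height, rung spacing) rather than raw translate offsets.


A straight staircase of 8 solid steps. Each step is 773 mm wide (x), 261 mm deep (y, the going) and 204 mm tall (the rise). The first step rests on the floor; each subsequent step sits one going further in +y and one rise higher in +z, directly behind and above the previous step with no overlap.


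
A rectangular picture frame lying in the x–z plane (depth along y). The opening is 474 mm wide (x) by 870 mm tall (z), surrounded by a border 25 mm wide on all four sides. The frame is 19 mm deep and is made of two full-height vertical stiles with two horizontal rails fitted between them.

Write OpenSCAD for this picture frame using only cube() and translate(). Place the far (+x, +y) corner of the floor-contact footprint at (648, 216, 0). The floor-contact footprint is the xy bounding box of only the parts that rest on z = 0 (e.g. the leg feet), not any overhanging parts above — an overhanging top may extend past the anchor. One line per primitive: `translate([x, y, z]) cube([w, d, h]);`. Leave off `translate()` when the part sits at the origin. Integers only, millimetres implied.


translate([124, 197, 0]) cube([25, 19, 920]);
translate([623, 197, 0]) cube([25, 19, 920]);
translate([149, 197, 0]) cube([474, 19, 25]);
translate([149, 197, 895]) cube([474, 19, 25]);


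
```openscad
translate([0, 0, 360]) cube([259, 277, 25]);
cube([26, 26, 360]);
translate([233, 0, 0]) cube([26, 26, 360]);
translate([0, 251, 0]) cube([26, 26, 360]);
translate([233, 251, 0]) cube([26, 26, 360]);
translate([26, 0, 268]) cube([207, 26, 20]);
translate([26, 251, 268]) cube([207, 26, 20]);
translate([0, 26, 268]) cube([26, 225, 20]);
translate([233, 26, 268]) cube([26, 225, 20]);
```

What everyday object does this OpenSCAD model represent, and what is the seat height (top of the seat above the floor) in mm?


A stool. The seat height is 385 mm.

A 259×277×25 slab at z = 360 on four corner posts — a stool. The seat top is 360 + 25 = 385 mm.


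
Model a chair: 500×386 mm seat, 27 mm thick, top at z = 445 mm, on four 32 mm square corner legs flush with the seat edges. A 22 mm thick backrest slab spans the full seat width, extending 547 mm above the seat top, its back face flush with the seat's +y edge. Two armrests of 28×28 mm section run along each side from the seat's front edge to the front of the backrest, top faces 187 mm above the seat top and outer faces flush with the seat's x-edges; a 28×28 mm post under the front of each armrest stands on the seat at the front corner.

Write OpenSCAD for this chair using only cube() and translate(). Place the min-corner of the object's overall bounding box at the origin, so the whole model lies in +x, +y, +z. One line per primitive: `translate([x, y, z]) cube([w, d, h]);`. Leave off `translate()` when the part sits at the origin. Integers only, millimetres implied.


translate([0, 0, 418]) cube([500, 386, 27]);
cube([32, 32, 418]);
translate([468, 0, 0]) cube([32, 32, 418]);
translate([0, 354, 0]) cube([32, 32, 418]);
translate([468, 354, 0]) cube([32, 32, 418]);
translate([0, 364, 445]) cube([500, 22, 547]);
translate([0, 0, 604]) cube([28, 364, 28]);
translate([472, 0, 604]) cube([28, 364, 28]);
translate([0, 0, 445]) cube([28, 28, 159]);
translate([472, 0, 445]) cube([28, 28, 159]);


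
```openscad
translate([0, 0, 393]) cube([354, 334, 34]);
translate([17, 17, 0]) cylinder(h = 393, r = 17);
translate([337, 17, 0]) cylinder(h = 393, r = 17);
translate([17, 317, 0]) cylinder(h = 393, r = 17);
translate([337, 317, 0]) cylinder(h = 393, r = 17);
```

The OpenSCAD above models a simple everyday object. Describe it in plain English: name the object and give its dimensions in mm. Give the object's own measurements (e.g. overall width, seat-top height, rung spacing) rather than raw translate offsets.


A simple wooden stool: a rectangular seat 354 mm (x) by 334 mm (y), 34 mm thick, top face at z = 427 mm, on four round legs, each 34 mm in diameter. The legs rest on z = 0, each leg's axis is inset half a diameter from the nearest pair of seat edges (so the leg's bounding box is flush with the corner).


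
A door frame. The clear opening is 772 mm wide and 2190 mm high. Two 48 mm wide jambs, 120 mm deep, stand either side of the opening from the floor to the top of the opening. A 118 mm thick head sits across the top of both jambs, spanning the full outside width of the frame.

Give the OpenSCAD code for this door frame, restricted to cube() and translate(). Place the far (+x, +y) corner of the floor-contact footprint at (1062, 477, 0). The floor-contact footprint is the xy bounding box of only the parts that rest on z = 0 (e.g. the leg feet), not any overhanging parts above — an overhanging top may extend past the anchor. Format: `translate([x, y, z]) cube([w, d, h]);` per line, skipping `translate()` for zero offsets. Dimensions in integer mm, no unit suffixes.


translate([194, 357, 0]) cube([48, 120, 2190]);
translate([1014, 357, 0]) cube([48, 120, 2190]);
translate([194, 357, 2190]) cube([868, 120, 118]);


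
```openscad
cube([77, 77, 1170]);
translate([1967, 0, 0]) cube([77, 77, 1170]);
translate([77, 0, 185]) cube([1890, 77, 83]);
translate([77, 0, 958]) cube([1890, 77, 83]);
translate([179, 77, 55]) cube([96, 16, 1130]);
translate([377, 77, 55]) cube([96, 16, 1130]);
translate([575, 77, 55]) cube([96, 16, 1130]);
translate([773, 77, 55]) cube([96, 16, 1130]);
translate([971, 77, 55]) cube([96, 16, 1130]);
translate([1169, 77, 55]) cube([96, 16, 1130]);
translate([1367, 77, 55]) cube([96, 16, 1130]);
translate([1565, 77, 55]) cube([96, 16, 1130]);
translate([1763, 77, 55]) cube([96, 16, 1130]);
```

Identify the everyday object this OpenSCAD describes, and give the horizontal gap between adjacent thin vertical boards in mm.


A fence section. The picket gap is 102 mm.

Two posts, two rails, 9 pickets — a fence section. Span 1890 mm holds 9 pickets of 96 mm with 10 equal gaps: ⌊(1890 − 9·96) / 10⌋ = 102 mm.


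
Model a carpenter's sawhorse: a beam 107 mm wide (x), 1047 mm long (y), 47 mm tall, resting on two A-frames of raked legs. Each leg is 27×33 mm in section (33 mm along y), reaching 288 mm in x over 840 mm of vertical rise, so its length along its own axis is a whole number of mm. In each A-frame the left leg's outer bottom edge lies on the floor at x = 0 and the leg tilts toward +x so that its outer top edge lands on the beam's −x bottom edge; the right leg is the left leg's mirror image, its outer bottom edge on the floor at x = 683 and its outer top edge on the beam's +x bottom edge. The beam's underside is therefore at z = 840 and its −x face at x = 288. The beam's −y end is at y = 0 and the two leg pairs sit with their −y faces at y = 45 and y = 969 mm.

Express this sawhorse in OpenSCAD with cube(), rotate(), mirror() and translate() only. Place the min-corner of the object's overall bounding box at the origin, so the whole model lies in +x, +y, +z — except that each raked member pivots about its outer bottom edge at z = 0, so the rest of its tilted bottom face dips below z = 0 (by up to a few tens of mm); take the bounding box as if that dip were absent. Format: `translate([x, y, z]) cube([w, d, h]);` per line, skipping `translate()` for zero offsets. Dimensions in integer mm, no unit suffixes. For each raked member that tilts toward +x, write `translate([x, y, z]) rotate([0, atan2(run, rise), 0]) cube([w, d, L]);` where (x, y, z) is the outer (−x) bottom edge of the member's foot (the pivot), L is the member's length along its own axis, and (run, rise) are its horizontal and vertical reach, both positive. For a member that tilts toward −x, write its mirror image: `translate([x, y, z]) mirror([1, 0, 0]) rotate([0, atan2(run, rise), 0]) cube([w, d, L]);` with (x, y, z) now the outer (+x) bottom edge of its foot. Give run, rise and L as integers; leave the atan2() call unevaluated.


translate([288, 0, 840]) cube([107, 1047, 47]);
translate([0, 45, 0]) rotate([0, atan2(288, 840), 0]) cube([27, 33, 888]);
translate([683, 45, 0]) mirror([1, 0, 0]) rotate([0, atan2(288, 840), 0]) cube([27, 33, 888]);
translate([0, 969, 0]) rotate([0, atan2(288, 840), 0]) cube([27, 33, 888]);
translate([683, 969, 0]) mirror([1, 0, 0]) rotate([0, atan2(288, 840), 0]) cube([27, 33, 888]);


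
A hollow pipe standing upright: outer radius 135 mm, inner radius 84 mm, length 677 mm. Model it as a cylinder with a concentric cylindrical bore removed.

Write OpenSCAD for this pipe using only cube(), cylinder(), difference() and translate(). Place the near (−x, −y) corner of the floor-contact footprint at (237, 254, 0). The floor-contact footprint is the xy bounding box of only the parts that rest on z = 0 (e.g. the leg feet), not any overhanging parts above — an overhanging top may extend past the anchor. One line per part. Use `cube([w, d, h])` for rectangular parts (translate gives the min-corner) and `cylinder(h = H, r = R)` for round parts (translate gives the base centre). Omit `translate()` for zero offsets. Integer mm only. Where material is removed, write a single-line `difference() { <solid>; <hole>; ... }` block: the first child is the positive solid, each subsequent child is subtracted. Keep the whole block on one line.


difference() { translate([372, 389, 0]) cylinder(h = 677, r = 135); translate([372, 389, 0]) cylinder(h = 677, r = 84); }


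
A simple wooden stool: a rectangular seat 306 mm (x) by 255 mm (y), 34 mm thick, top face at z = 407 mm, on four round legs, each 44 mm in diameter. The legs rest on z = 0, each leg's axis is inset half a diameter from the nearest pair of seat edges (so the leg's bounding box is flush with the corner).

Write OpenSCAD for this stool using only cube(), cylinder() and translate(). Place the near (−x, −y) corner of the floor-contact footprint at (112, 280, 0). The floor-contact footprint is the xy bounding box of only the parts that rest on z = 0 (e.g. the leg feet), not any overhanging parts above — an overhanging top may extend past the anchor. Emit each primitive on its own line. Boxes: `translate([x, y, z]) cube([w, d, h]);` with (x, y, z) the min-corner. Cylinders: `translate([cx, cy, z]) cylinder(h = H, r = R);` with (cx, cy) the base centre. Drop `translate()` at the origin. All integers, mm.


// leg_h = 407 - 34 = 373
translate([112, 280, 373]) cube([306, 255, 34]);
translate([134, 302, 0]) cylinder(h = 373, r = 22);
translate([396, 302, 0]) cylinder(h = 373, r = 22);
translate([134, 513, 0]) cylinder(h = 373, r = 22);
translate([396, 513, 0]) cylinder(h = 373, r = 22);
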